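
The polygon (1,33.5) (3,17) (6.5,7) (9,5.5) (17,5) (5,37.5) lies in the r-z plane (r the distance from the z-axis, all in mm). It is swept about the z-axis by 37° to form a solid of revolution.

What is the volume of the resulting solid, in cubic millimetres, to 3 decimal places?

Volume = 1225.608 mm³

Profile (r,z), 6 vertices: (1,33.5) (3,17) (6.5,7) (9,5.5) (17,5) (5,37.5)
edge 0: (1,33.5)→(3,17)  cross = 1·17 − 3·33.5 = -83.5000; (r_i+r_j)·cross = 4·-83.5000 = -334.0000
edge 1: (3,17)→(6.5,7)  cross = 3·7 − 6.5·17 = -89.5000; (r_i+r_j)·cross = 9.5·-89.5000 = -850.2500
edge 2: (6.5,7)→(9,5.5)  cross = 6.5·5.5 − 9·7 = -27.2500; (r_i+r_j)·cross = 15.5·-27.2500 = -422.3750
edge 3: (9,5.5)→(17,5)  cross = 9·5 − 17·5.5 = -48.5000; (r_i+r_j)·cross = 26·-48.5000 = -1261.0000
edge 4: (17,5)→(5,37.5)  cross = 17·37.5 − 5·5 = 612.5000; (r_i+r_j)·cross = 22·612.5000 = 13475.0000
edge 5: (5,37.5)→(1,33.5)  cross = 5·33.5 − 1·37.5 = 130.0000; (r_i+r_j)·cross = 6·130.0000 = 780.0000
Σcross = 493.7500 → A = |Σcross|/2 = 246.8750 mm²
Σ(r_i+r_j)·cross = 11387.3750 → first moment M = |Σ|/6 = 1897.8958
R_c = M/A = 1897.8958/246.8750 = 7.6877 mm
θ = 37° = 0.645772 rad
V = θ·R_c·A = 0.645772·7.6877·246.8750 = 1225.608 mm³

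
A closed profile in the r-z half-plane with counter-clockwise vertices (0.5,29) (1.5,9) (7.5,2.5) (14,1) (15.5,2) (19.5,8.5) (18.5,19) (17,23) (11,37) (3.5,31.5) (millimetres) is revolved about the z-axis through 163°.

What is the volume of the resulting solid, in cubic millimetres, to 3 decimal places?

Profile (r,z), 10 vertices: (0.5,29) (1.5,9) (7.5,2.5) (14,1) (15.5,2) (19.5,8.5) (18.5,19) (17,23) (11,37) (3.5,31.5)
edge 0: (0.5,29)→(1.5,9)  cross = 0.5·9 − 1.5·29 = -39.0000; (r_i+r_j)·cross = 2·-39.0000 = -78.0000
edge 1: (1.5,9)→(7.5,2.5)  cross = 1.5·2.5 − 7.5·9 = -63.7500; (r_i+r_j)·cross = 9·-63.7500 = -573.7500
edge 2: (7.5,2.5)→(14,1)  cross = 7.5·1 − 14·2.5 = -27.5000; (r_i+r_j)·cross = 21.5·-27.5000 = -591.2500
edge 3: (14,1)→(15.5,2)  cross = 14·2 − 15.5·1 = 12.5000; (r_i+r_j)·cross = 29.5·12.5000 = 368.7500
edge 4: (15.5,2)→(19.5,8.5)  cross = 15.5·8.5 − 19.5·2 = 92.7500; (r_i+r_j)·cross = 35·92.7500 = 3246.2500
edge 5: (19.5,8.5)→(18.5,19)  cross = 19.5·19 − 18.5·8.5 = 213.2500; (r_i+r_j)·cross = 38·213.2500 = 8103.5000
edge 6: (18.5,19)→(17,23)  cross = 18.5·23 − 17·19 = 102.5000; (r_i+r_j)·cross = 35.5·102.5000 = 3638.7500
edge 7: (17,23)→(11,37)  cross = 17·37 − 11·23 = 376.0000; (r_i+r_j)·cross = 28·376.0000 = 10528.0000
edge 8: (11,37)→(3.5,31.5)  cross = 11·31.5 − 3.5·37 = 217.0000; (r_i+r_j)·cross = 14.5·217.0000 = 3146.5000
edge 9: (3.5,31.5)→(0.5,29)  cross = 3.5·29 − 0.5·31.5 = 85.7500; (r_i+r_j)·cross = 4·85.7500 = 343.0000
Σcross = 969.5000 → A = |Σcross|/2 = 484.7500 mm²
Σ(r_i+r_j)·cross = 28131.7500 → first moment M = |Σ|/6 = 4688.6250
R_c = M/A = 4688.6250/484.7500 = 9.6723 mm
θ = 163° = 2.844887 rad
V = θ·R_c·A = 2.844887·9.6723·484.7500 = 13338.607 mm³

Volume = 13338.607 mm³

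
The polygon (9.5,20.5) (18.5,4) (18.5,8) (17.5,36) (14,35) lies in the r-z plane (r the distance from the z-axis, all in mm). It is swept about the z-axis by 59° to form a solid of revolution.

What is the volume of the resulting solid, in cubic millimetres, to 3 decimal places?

Volume = 2482.971 mm³

Profile (r,z), 5 vertices: (9.5,20.5) (18.5,4) (18.5,8) (17.5,36) (14,35)
edge 0: (9.5,20.5)→(18.5,4)  cross = 9.5·4 − 18.5·20.5 = -341.2500; (r_i+r_j)·cross = 28·-341.2500 = -9555.0000
edge 1: (18.5,4)→(18.5,8)  cross = 18.5·8 − 18.5·4 = 74.0000; (r_i+r_j)·cross = 37·74.0000 = 2738.0000
edge 2: (18.5,8)→(17.5,36)  cross = 18.5·36 − 17.5·8 = 526.0000; (r_i+r_j)·cross = 36·526.0000 = 18936.0000
edge 3: (17.5,36)→(14,35)  cross = 17.5·35 − 14·36 = 108.5000; (r_i+r_j)·cross = 31.5·108.5000 = 3417.7500
edge 4: (14,35)→(9.5,20.5)  cross = 14·20.5 − 9.5·35 = -45.5000; (r_i+r_j)·cross = 23.5·-45.5000 = -1069.2500
Σcross = 321.7500 → A = |Σcross|/2 = 160.8750 mm²
Σ(r_i+r_j)·cross = 14467.5000 → first moment M = |Σ|/6 = 2411.2500
R_c = M/A = 2411.2500/160.8750 = 14.9883 mm
θ = 59° = 1.029744 rad
V = θ·R_c·A = 1.029744·14.9883·160.8750 = 2482.971 mm³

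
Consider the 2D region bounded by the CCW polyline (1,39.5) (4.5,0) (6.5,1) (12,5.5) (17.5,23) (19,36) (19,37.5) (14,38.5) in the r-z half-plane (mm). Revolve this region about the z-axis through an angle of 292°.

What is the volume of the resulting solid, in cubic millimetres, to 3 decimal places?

Volume = 23335.708 mm³

Profile (r,z), 8 vertices: (1,39.5) (4.5,0) (6.5,1) (12,5.5) (17.5,23) (19,36) (19,37.5) (14,38.5)
edge 0: (1,39.5)→(4.5,0)  cross = 1·0 − 4.5·39.5 = -177.7500; (r_i+r_j)·cross = 5.5·-177.7500 = -977.6250
edge 1: (4.5,0)→(6.5,1)  cross = 4.5·1 − 6.5·0 = 4.5000; (r_i+r_j)·cross = 11·4.5000 = 49.5000
edge 2: (6.5,1)→(12,5.5)  cross = 6.5·5.5 − 12·1 = 23.7500; (r_i+r_j)·cross = 18.5·23.7500 = 439.3750
edge 3: (12,5.5)→(17.5,23)  cross = 12·23 − 17.5·5.5 = 179.7500; (r_i+r_j)·cross = 29.5·179.7500 = 5302.6250
edge 4: (17.5,23)→(19,36)  cross = 17.5·36 − 19·23 = 193.0000; (r_i+r_j)·cross = 36.5·193.0000 = 7044.5000
edge 5: (19,36)→(19,37.5)  cross = 19·37.5 − 19·36 = 28.5000; (r_i+r_j)·cross = 38·28.5000 = 1083.0000
edge 6: (19,37.5)→(14,38.5)  cross = 19·38.5 − 14·37.5 = 206.5000; (r_i+r_j)·cross = 33·206.5000 = 6814.5000
edge 7: (14,38.5)→(1,39.5)  cross = 14·39.5 − 1·38.5 = 514.5000; (r_i+r_j)·cross = 15·514.5000 = 7717.5000
Σcross = 972.7500 → A = |Σcross|/2 = 486.3750 mm²
Σ(r_i+r_j)·cross = 27473.3750 → first moment M = |Σ|/6 = 4578.8958
R_c = M/A = 4578.8958/486.3750 = 9.4143 mm
θ = 292° = 5.096361 rad
V = θ·R_c·A = 5.096361·9.4143·486.3750 = 23335.708 mm³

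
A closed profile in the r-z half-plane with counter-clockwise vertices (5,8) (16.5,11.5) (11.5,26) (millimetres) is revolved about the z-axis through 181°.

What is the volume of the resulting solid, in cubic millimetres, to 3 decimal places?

Volume = 3201.298 mm³

Profile (r,z), 3 vertices: (5,8) (16.5,11.5) (11.5,26)
edge 0: (5,8)→(16.5,11.5)  cross = 5·11.5 − 16.5·8 = -74.5000; (r_i+r_j)·cross = 21.5·-74.5000 = -1601.7500
edge 1: (16.5,11.5)→(11.5,26)  cross = 16.5·26 − 11.5·11.5 = 296.7500; (r_i+r_j)·cross = 28·296.7500 = 8309.0000
edge 2: (11.5,26)→(5,8)  cross = 11.5·8 − 5·26 = -38.0000; (r_i+r_j)·cross = 16.5·-38.0000 = -627.0000
Σcross = 184.2500 → A = |Σcross|/2 = 92.1250 mm²
Σ(r_i+r_j)·cross = 6080.2500 → first moment M = |Σ|/6 = 1013.3750
R_c = M/A = 1013.3750/92.1250 = 11.0000 mm
θ = 181° = 3.159046 rad
V = θ·R_c·A = 3.159046·11.0000·92.1250 = 3201.298 mm³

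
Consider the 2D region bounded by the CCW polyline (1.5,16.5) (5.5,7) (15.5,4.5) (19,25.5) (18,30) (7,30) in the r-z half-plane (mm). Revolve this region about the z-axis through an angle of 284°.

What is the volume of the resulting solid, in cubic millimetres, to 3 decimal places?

Volume = 17614.687 mm³

Profile (r,z), 6 vertices: (1.5,16.5) (5.5,7) (15.5,4.5) (19,25.5) (18,30) (7,30)
edge 0: (1.5,16.5)→(5.5,7)  cross = 1.5·7 − 5.5·16.5 = -80.2500; (r_i+r_j)·cross = 7·-80.2500 = -561.7500
edge 1: (5.5,7)→(15.5,4.5)  cross = 5.5·4.5 − 15.5·7 = -83.7500; (r_i+r_j)·cross = 21·-83.7500 = -1758.7500
edge 2: (15.5,4.5)→(19,25.5)  cross = 15.5·25.5 − 19·4.5 = 309.7500; (r_i+r_j)·cross = 34.5·309.7500 = 10686.3750
edge 3: (19,25.5)→(18,30)  cross = 19·30 − 18·25.5 = 111.0000; (r_i+r_j)·cross = 37·111.0000 = 4107.0000
edge 4: (18,30)→(7,30)  cross = 18·30 − 7·30 = 330.0000; (r_i+r_j)·cross = 25·330.0000 = 8250.0000
edge 5: (7,30)→(1.5,16.5)  cross = 7·16.5 − 1.5·30 = 70.5000; (r_i+r_j)·cross = 8.5·70.5000 = 599.2500
Σcross = 657.2500 → A = |Σcross|/2 = 328.6250 mm²
Σ(r_i+r_j)·cross = 21322.1250 → first moment M = |Σ|/6 = 3553.6875
R_c = M/A = 3553.6875/328.6250 = 10.8138 mm
θ = 284° = 4.956735 rad
V = θ·R_c·A = 4.956735·10.8138·328.6250 = 17614.687 mm³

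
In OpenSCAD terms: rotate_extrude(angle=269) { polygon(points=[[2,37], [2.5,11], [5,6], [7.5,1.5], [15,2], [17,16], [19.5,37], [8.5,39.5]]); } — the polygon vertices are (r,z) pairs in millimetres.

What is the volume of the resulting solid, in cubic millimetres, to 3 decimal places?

Volume = 25150.379 mm³

Profile (r,z), 8 vertices: (2,37) (2.5,11) (5,6) (7.5,1.5) (15,2) (17,16) (19.5,37) (8.5,39.5)
edge 0: (2,37)→(2.5,11)  cross = 2·11 − 2.5·37 = -70.5000; (r_i+r_j)·cross = 4.5·-70.5000 = -317.2500
edge 1: (2.5,11)→(5,6)  cross = 2.5·6 − 5·11 = -40.0000; (r_i+r_j)·cross = 7.5·-40.0000 = -300.0000
edge 2: (5,6)→(7.5,1.5)  cross = 5·1.5 − 7.5·6 = -37.5000; (r_i+r_j)·cross = 12.5·-37.5000 = -468.7500
edge 3: (7.5,1.5)→(15,2)  cross = 7.5·2 − 15·1.5 = -7.5000; (r_i+r_j)·cross = 22.5·-7.5000 = -168.7500
edge 4: (15,2)→(17,16)  cross = 15·16 − 17·2 = 206.0000; (r_i+r_j)·cross = 32·206.0000 = 6592.0000
edge 5: (17,16)→(19.5,37)  cross = 17·37 − 19.5·16 = 317.0000; (r_i+r_j)·cross = 36.5·317.0000 = 11570.5000
edge 6: (19.5,37)→(8.5,39.5)  cross = 19.5·39.5 − 8.5·37 = 455.7500; (r_i+r_j)·cross = 28·455.7500 = 12761.0000
edge 7: (8.5,39.5)→(2,37)  cross = 8.5·37 − 2·39.5 = 235.5000; (r_i+r_j)·cross = 10.5·235.5000 = 2472.7500
Σcross = 1058.7500 → A = |Σcross|/2 = 529.3750 mm²
Σ(r_i+r_j)·cross = 32141.5000 → first moment M = |Σ|/6 = 5356.9167
R_c = M/A = 5356.9167/529.3750 = 10.1193 mm
θ = 269° = 4.694936 rad
V = θ·R_c·A = 4.694936·10.1193·529.3750 = 25150.379 mm³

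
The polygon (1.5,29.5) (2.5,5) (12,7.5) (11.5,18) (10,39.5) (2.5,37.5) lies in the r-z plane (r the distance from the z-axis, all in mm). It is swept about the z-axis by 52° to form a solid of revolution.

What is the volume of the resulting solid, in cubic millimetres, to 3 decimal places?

Profile (r,z), 6 vertices: (1.5,29.5) (2.5,5) (12,7.5) (11.5,18) (10,39.5) (2.5,37.5)
edge 0: (1.5,29.5)→(2.5,5)  cross = 1.5·5 − 2.5·29.5 = -66.2500; (r_i+r_j)·cross = 4·-66.2500 = -265.0000
edge 1: (2.5,5)→(12,7.5)  cross = 2.5·7.5 − 12·5 = -41.2500; (r_i+r_j)·cross = 14.5·-41.2500 = -598.1250
edge 2: (12,7.5)→(11.5,18)  cross = 12·18 − 11.5·7.5 = 129.7500; (r_i+r_j)·cross = 23.5·129.7500 = 3049.1250
edge 3: (11.5,18)→(10,39.5)  cross = 11.5·39.5 − 10·18 = 274.2500; (r_i+r_j)·cross = 21.5·274.2500 = 5896.3750
edge 4: (10,39.5)→(2.5,37.5)  cross = 10·37.5 − 2.5·39.5 = 276.2500; (r_i+r_j)·cross = 12.5·276.2500 = 3453.1250
edge 5: (2.5,37.5)→(1.5,29.5)  cross = 2.5·29.5 − 1.5·37.5 = 17.5000; (r_i+r_j)·cross = 4·17.5000 = 70.0000
Σcross = 590.2500 → A = |Σcross|/2 = 295.1250 mm²
Σ(r_i+r_j)·cross = 11605.5000 → first moment M = |Σ|/6 = 1934.2500
R_c = M/A = 1934.2500/295.1250 = 6.5540 mm
θ = 52° = 0.907571 rad
V = θ·R_c·A = 0.907571·6.5540·295.1250 = 1755.470 mm³

Volume = 1755.470 mm³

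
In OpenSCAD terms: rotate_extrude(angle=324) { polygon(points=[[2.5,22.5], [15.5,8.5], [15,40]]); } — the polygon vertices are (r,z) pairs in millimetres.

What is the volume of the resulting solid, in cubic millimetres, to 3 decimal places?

Profile (r,z), 3 vertices: (2.5,22.5) (15.5,8.5) (15,40)
edge 0: (2.5,22.5)→(15.5,8.5)  cross = 2.5·8.5 − 15.5·22.5 = -327.5000; (r_i+r_j)·cross = 18·-327.5000 = -5895.0000
edge 1: (15.5,8.5)→(15,40)  cross = 15.5·40 − 15·8.5 = 492.5000; (r_i+r_j)·cross = 30.5·492.5000 = 15021.2500
edge 2: (15,40)→(2.5,22.5)  cross = 15·22.5 − 2.5·40 = 237.5000; (r_i+r_j)·cross = 17.5·237.5000 = 4156.2500
Σcross = 402.5000 → A = |Σcross|/2 = 201.2500 mm²
Σ(r_i+r_j)·cross = 13282.5000 → first moment M = |Σ|/6 = 2213.7500
R_c = M/A = 2213.7500/201.2500 = 11.0000 mm
θ = 324° = 5.654867 rad
V = θ·R_c·A = 5.654867·11.0000·201.2500 = 12518.461 mm³

Volume = 12518.461 mm³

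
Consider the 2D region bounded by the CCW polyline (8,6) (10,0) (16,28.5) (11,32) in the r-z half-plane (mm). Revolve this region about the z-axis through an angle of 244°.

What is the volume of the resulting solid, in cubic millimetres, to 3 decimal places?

Volume = 5734.564 mm³

Profile (r,z), 4 vertices: (8,6) (10,0) (16,28.5) (11,32)
edge 0: (8,6)→(10,0)  cross = 8·0 − 10·6 = -60.0000; (r_i+r_j)·cross = 18·-60.0000 = -1080.0000
edge 1: (10,0)→(16,28.5)  cross = 10·28.5 − 16·0 = 285.0000; (r_i+r_j)·cross = 26·285.0000 = 7410.0000
edge 2: (16,28.5)→(11,32)  cross = 16·32 − 11·28.5 = 198.5000; (r_i+r_j)·cross = 27·198.5000 = 5359.5000
edge 3: (11,32)→(8,6)  cross = 11·6 − 8·32 = -190.0000; (r_i+r_j)·cross = 19·-190.0000 = -3610.0000
Σcross = 233.5000 → A = |Σcross|/2 = 116.7500 mm²
Σ(r_i+r_j)·cross = 8079.5000 → first moment M = |Σ|/6 = 1346.5833
R_c = M/A = 1346.5833/116.7500 = 11.5339 mm
θ = 244° = 4.258603 rad
V = θ·R_c·A = 4.258603·11.5339·116.7500 = 5734.564 mm³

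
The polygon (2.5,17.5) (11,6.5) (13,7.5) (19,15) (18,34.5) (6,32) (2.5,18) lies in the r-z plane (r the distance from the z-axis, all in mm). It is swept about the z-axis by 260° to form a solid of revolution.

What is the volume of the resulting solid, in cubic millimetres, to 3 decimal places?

Volume = 17095.522 mm³

Profile (r,z), 7 vertices: (2.5,17.5) (11,6.5) (13,7.5) (19,15) (18,34.5) (6,32) (2.5,18)
edge 0: (2.5,17.5)→(11,6.5)  cross = 2.5·6.5 − 11·17.5 = -176.2500; (r_i+r_j)·cross = 13.5·-176.2500 = -2379.3750
edge 1: (11,6.5)→(13,7.5)  cross = 11·7.5 − 13·6.5 = -2.0000; (r_i+r_j)·cross = 24·-2.0000 = -48.0000
edge 2: (13,7.5)→(19,15)  cross = 13·15 − 19·7.5 = 52.5000; (r_i+r_j)·cross = 32·52.5000 = 1680.0000
edge 3: (19,15)→(18,34.5)  cross = 19·34.5 − 18·15 = 385.5000; (r_i+r_j)·cross = 37·385.5000 = 14263.5000
edge 4: (18,34.5)→(6,32)  cross = 18·32 − 6·34.5 = 369.0000; (r_i+r_j)·cross = 24·369.0000 = 8856.0000
edge 5: (6,32)→(2.5,18)  cross = 6·18 − 2.5·32 = 28.0000; (r_i+r_j)·cross = 8.5·28.0000 = 238.0000
edge 6: (2.5,18)→(2.5,17.5)  cross = 2.5·17.5 − 2.5·18 = -1.2500; (r_i+r_j)·cross = 5·-1.2500 = -6.2500
Σcross = 655.5000 → A = |Σcross|/2 = 327.7500 mm²
Σ(r_i+r_j)·cross = 22603.8750 → first moment M = |Σ|/6 = 3767.3125
R_c = M/A = 3767.3125/327.7500 = 11.4945 mm
θ = 260° = 4.537856 rad
V = θ·R_c·A = 4.537856·11.4945·327.7500 = 17095.522 mm³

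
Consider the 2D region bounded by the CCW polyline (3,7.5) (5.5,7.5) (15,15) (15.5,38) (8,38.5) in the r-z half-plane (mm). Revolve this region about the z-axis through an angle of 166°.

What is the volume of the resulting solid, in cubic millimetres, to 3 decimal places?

Volume = 7623.863 mm³

Profile (r,z), 5 vertices: (3,7.5) (5.5,7.5) (15,15) (15.5,38) (8,38.5)
edge 0: (3,7.5)→(5.5,7.5)  cross = 3·7.5 − 5.5·7.5 = -18.7500; (r_i+r_j)·cross = 8.5·-18.7500 = -159.3750
edge 1: (5.5,7.5)→(15,15)  cross = 5.5·15 − 15·7.5 = -30.0000; (r_i+r_j)·cross = 20.5·-30.0000 = -615.0000
edge 2: (15,15)→(15.5,38)  cross = 15·38 − 15.5·15 = 337.5000; (r_i+r_j)·cross = 30.5·337.5000 = 10293.7500
edge 3: (15.5,38)→(8,38.5)  cross = 15.5·38.5 − 8·38 = 292.7500; (r_i+r_j)·cross = 23.5·292.7500 = 6879.6250
edge 4: (8,38.5)→(3,7.5)  cross = 8·7.5 − 3·38.5 = -55.5000; (r_i+r_j)·cross = 11·-55.5000 = -610.5000
Σcross = 526.0000 → A = |Σcross|/2 = 263.0000 mm²
Σ(r_i+r_j)·cross = 15788.5000 → first moment M = |Σ|/6 = 2631.4167
R_c = M/A = 2631.4167/263.0000 = 10.0054 mm
θ = 166° = 2.897247 rad
V = θ·R_c·A = 2.897247·10.0054·263.0000 = 7623.863 mm³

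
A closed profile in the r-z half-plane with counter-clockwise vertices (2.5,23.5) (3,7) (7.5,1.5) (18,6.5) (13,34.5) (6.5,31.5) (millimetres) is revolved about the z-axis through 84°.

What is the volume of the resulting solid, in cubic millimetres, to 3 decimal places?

Profile (r,z), 6 vertices: (2.5,23.5) (3,7) (7.5,1.5) (18,6.5) (13,34.5) (6.5,31.5)
edge 0: (2.5,23.5)→(3,7)  cross = 2.5·7 − 3·23.5 = -53.0000; (r_i+r_j)·cross = 5.5·-53.0000 = -291.5000
edge 1: (3,7)→(7.5,1.5)  cross = 3·1.5 − 7.5·7 = -48.0000; (r_i+r_j)·cross = 10.5·-48.0000 = -504.0000
edge 2: (7.5,1.5)→(18,6.5)  cross = 7.5·6.5 − 18·1.5 = 21.7500; (r_i+r_j)·cross = 25.5·21.7500 = 554.6250
edge 3: (18,6.5)→(13,34.5)  cross = 18·34.5 − 13·6.5 = 536.5000; (r_i+r_j)·cross = 31·536.5000 = 16631.5000
edge 4: (13,34.5)→(6.5,31.5)  cross = 13·31.5 − 6.5·34.5 = 185.2500; (r_i+r_j)·cross = 19.5·185.2500 = 3612.3750
edge 5: (6.5,31.5)→(2.5,23.5)  cross = 6.5·23.5 − 2.5·31.5 = 74.0000; (r_i+r_j)·cross = 9·74.0000 = 666.0000
Σcross = 716.5000 → A = |Σcross|/2 = 358.2500 mm²
Σ(r_i+r_j)·cross = 20669.0000 → first moment M = |Σ|/6 = 3444.8333
R_c = M/A = 3444.8333/358.2500 = 9.6157 mm
θ = 84° = 1.466077 rad
V = θ·R_c·A = 1.466077·9.6157·358.2500 = 5050.389 mm³

Volume = 5050.389 mm³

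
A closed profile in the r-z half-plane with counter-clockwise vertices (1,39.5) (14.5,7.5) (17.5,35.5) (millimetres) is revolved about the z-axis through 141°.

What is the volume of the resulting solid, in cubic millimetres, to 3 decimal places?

Volume = 6415.603 mm³

Profile (r,z), 3 vertices: (1,39.5) (14.5,7.5) (17.5,35.5)
edge 0: (1,39.5)→(14.5,7.5)  cross = 1·7.5 − 14.5·39.5 = -565.2500; (r_i+r_j)·cross = 15.5·-565.2500 = -8761.3750
edge 1: (14.5,7.5)→(17.5,35.5)  cross = 14.5·35.5 − 17.5·7.5 = 383.5000; (r_i+r_j)·cross = 32·383.5000 = 12272.0000
edge 2: (17.5,35.5)→(1,39.5)  cross = 17.5·39.5 − 1·35.5 = 655.7500; (r_i+r_j)·cross = 18.5·655.7500 = 12131.3750
Σcross = 474.0000 → A = |Σcross|/2 = 237.0000 mm²
Σ(r_i+r_j)·cross = 15642.0000 → first moment M = |Σ|/6 = 2607.0000
R_c = M/A = 2607.0000/237.0000 = 11.0000 mm
θ = 141° = 2.460914 rad
V = θ·R_c·A = 2.460914·11.0000·237.0000 = 6415.603 mm³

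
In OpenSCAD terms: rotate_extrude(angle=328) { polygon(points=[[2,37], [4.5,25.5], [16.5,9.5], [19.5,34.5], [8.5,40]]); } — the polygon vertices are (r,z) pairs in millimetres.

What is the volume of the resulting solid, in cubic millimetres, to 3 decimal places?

Volume = 20252.486 mm³

Profile (r,z), 5 vertices: (2,37) (4.5,25.5) (16.5,9.5) (19.5,34.5) (8.5,40)
edge 0: (2,37)→(4.5,25.5)  cross = 2·25.5 − 4.5·37 = -115.5000; (r_i+r_j)·cross = 6.5·-115.5000 = -750.7500
edge 1: (4.5,25.5)→(16.5,9.5)  cross = 4.5·9.5 − 16.5·25.5 = -378.0000; (r_i+r_j)·cross = 21·-378.0000 = -7938.0000
edge 2: (16.5,9.5)→(19.5,34.5)  cross = 16.5·34.5 − 19.5·9.5 = 384.0000; (r_i+r_j)·cross = 36·384.0000 = 13824.0000
edge 3: (19.5,34.5)→(8.5,40)  cross = 19.5·40 − 8.5·34.5 = 486.7500; (r_i+r_j)·cross = 28·486.7500 = 13629.0000
edge 4: (8.5,40)→(2,37)  cross = 8.5·37 − 2·40 = 234.5000; (r_i+r_j)·cross = 10.5·234.5000 = 2462.2500
Σcross = 611.7500 → A = |Σcross|/2 = 305.8750 mm²
Σ(r_i+r_j)·cross = 21226.5000 → first moment M = |Σ|/6 = 3537.7500
R_c = M/A = 3537.7500/305.8750 = 11.5660 mm
θ = 328° = 5.724680 rad
V = θ·R_c·A = 5.724680·11.5660·305.8750 = 20252.486 mm³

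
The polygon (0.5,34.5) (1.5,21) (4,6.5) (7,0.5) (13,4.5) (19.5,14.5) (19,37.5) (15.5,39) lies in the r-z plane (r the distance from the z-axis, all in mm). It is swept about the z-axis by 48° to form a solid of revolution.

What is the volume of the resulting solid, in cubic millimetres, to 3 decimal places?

Profile (r,z), 8 vertices: (0.5,34.5) (1.5,21) (4,6.5) (7,0.5) (13,4.5) (19.5,14.5) (19,37.5) (15.5,39)
edge 0: (0.5,34.5)→(1.5,21)  cross = 0.5·21 − 1.5·34.5 = -41.2500; (r_i+r_j)·cross = 2·-41.2500 = -82.5000
edge 1: (1.5,21)→(4,6.5)  cross = 1.5·6.5 − 4·21 = -74.2500; (r_i+r_j)·cross = 5.5·-74.2500 = -408.3750
edge 2: (4,6.5)→(7,0.5)  cross = 4·0.5 − 7·6.5 = -43.5000; (r_i+r_j)·cross = 11·-43.5000 = -478.5000
edge 3: (7,0.5)→(13,4.5)  cross = 7·4.5 − 13·0.5 = 25.0000; (r_i+r_j)·cross = 20·25.0000 = 500.0000
edge 4: (13,4.5)→(19.5,14.5)  cross = 13·14.5 − 19.5·4.5 = 100.7500; (r_i+r_j)·cross = 32.5·100.7500 = 3274.3750
edge 5: (19.5,14.5)→(19,37.5)  cross = 19.5·37.5 − 19·14.5 = 455.7500; (r_i+r_j)·cross = 38.5·455.7500 = 17546.3750
edge 6: (19,37.5)→(15.5,39)  cross = 19·39 − 15.5·37.5 = 159.7500; (r_i+r_j)·cross = 34.5·159.7500 = 5511.3750
edge 7: (15.5,39)→(0.5,34.5)  cross = 15.5·34.5 − 0.5·39 = 515.2500; (r_i+r_j)·cross = 16·515.2500 = 8244.0000
Σcross = 1097.5000 → A = |Σcross|/2 = 548.7500 mm²
Σ(r_i+r_j)·cross = 34106.7500 → first moment M = |Σ|/6 = 5684.4583
R_c = M/A = 5684.4583/548.7500 = 10.3589 mm
θ = 48° = 0.837758 rad
V = θ·R_c·A = 0.837758·10.3589·548.7500 = 4762.201 mm³

Volume = 4762.201 mm³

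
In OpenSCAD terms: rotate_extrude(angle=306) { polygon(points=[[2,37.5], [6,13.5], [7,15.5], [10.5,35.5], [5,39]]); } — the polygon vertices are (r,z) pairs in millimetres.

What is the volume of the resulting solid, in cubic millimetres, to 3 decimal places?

Profile (r,z), 5 vertices: (2,37.5) (6,13.5) (7,15.5) (10.5,35.5) (5,39)
edge 0: (2,37.5)→(6,13.5)  cross = 2·13.5 − 6·37.5 = -198.0000; (r_i+r_j)·cross = 8·-198.0000 = -1584.0000
edge 1: (6,13.5)→(7,15.5)  cross = 6·15.5 − 7·13.5 = -1.5000; (r_i+r_j)·cross = 13·-1.5000 = -19.5000
edge 2: (7,15.5)→(10.5,35.5)  cross = 7·35.5 − 10.5·15.5 = 85.7500; (r_i+r_j)·cross = 17.5·85.7500 = 1500.6250
edge 3: (10.5,35.5)→(5,39)  cross = 10.5·39 − 5·35.5 = 232.0000; (r_i+r_j)·cross = 15.5·232.0000 = 3596.0000
edge 4: (5,39)→(2,37.5)  cross = 5·37.5 − 2·39 = 109.5000; (r_i+r_j)·cross = 7·109.5000 = 766.5000
Σcross = 227.7500 → A = |Σcross|/2 = 113.8750 mm²
Σ(r_i+r_j)·cross = 4259.6250 → first moment M = |Σ|/6 = 709.9375
R_c = M/A = 709.9375/113.8750 = 6.2344 mm
θ = 306° = 5.340708 rad
V = θ·R_c·A = 5.340708·6.2344·113.8750 = 3791.569 mm³

Volume = 3791.569 mm³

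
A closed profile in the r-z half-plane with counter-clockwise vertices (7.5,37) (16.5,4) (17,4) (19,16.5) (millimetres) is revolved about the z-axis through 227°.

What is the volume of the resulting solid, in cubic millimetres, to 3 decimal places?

Volume = 5753.418 mm³

Profile (r,z), 4 vertices: (7.5,37) (16.5,4) (17,4) (19,16.5)
edge 0: (7.5,37)→(16.5,4)  cross = 7.5·4 − 16.5·37 = -580.5000; (r_i+r_j)·cross = 24·-580.5000 = -13932.0000
edge 1: (16.5,4)→(17,4)  cross = 16.5·4 − 17·4 = -2.0000; (r_i+r_j)·cross = 33.5·-2.0000 = -67.0000
edge 2: (17,4)→(19,16.5)  cross = 17·16.5 − 19·4 = 204.5000; (r_i+r_j)·cross = 36·204.5000 = 7362.0000
edge 3: (19,16.5)→(7.5,37)  cross = 19·37 − 7.5·16.5 = 579.2500; (r_i+r_j)·cross = 26.5·579.2500 = 15350.1250
Σcross = 201.2500 → A = |Σcross|/2 = 100.6250 mm²
Σ(r_i+r_j)·cross = 8713.1250 → first moment M = |Σ|/6 = 1452.1875
R_c = M/A = 1452.1875/100.6250 = 14.4317 mm
θ = 227° = 3.961897 rad
V = θ·R_c·A = 3.961897·14.4317·100.6250 = 5753.418 mm³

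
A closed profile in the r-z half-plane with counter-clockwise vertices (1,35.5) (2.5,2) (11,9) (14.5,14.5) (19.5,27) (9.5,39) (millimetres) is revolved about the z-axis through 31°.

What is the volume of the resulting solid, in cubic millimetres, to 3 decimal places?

Profile (r,z), 6 vertices: (1,35.5) (2.5,2) (11,9) (14.5,14.5) (19.5,27) (9.5,39)
edge 0: (1,35.5)→(2.5,2)  cross = 1·2 − 2.5·35.5 = -86.7500; (r_i+r_j)·cross = 3.5·-86.7500 = -303.6250
edge 1: (2.5,2)→(11,9)  cross = 2.5·9 − 11·2 = 0.5000; (r_i+r_j)·cross = 13.5·0.5000 = 6.7500
edge 2: (11,9)→(14.5,14.5)  cross = 11·14.5 − 14.5·9 = 29.0000; (r_i+r_j)·cross = 25.5·29.0000 = 739.5000
edge 3: (14.5,14.5)→(19.5,27)  cross = 14.5·27 − 19.5·14.5 = 108.7500; (r_i+r_j)·cross = 34·108.7500 = 3697.5000
edge 4: (19.5,27)→(9.5,39)  cross = 19.5·39 − 9.5·27 = 504.0000; (r_i+r_j)·cross = 29·504.0000 = 14616.0000
edge 5: (9.5,39)→(1,35.5)  cross = 9.5·35.5 − 1·39 = 298.2500; (r_i+r_j)·cross = 10.5·298.2500 = 3131.6250
Σcross = 853.7500 → A = |Σcross|/2 = 426.8750 mm²
Σ(r_i+r_j)·cross = 21887.7500 → first moment M = |Σ|/6 = 3647.9583
R_c = M/A = 3647.9583/426.8750 = 8.5457 mm
θ = 31° = 0.541052 rad
V = θ·R_c·A = 0.541052·8.5457·426.8750 = 1973.735 mm³

Volume = 1973.735 mm³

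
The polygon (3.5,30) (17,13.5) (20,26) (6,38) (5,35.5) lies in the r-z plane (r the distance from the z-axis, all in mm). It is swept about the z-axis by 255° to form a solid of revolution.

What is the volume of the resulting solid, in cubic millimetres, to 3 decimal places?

Profile (r,z), 5 vertices: (3.5,30) (17,13.5) (20,26) (6,38) (5,35.5)
edge 0: (3.5,30)→(17,13.5)  cross = 3.5·13.5 − 17·30 = -462.7500; (r_i+r_j)·cross = 20.5·-462.7500 = -9486.3750
edge 1: (17,13.5)→(20,26)  cross = 17·26 − 20·13.5 = 172.0000; (r_i+r_j)·cross = 37·172.0000 = 6364.0000
edge 2: (20,26)→(6,38)  cross = 20·38 − 6·26 = 604.0000; (r_i+r_j)·cross = 26·604.0000 = 15704.0000
edge 3: (6,38)→(5,35.5)  cross = 6·35.5 − 5·38 = 23.0000; (r_i+r_j)·cross = 11·23.0000 = 253.0000
edge 4: (5,35.5)→(3.5,30)  cross = 5·30 − 3.5·35.5 = 25.7500; (r_i+r_j)·cross = 8.5·25.7500 = 218.8750
Σcross = 362.0000 → A = |Σcross|/2 = 181.0000 mm²
Σ(r_i+r_j)·cross = 13053.5000 → first moment M = |Σ|/6 = 2175.5833
R_c = M/A = 2175.5833/181.0000 = 12.0198 mm
θ = 255° = 4.450590 rad
V = θ·R_c·A = 4.450590·12.0198·181.0000 = 9682.629 mm³

Volume = 9682.629 mm³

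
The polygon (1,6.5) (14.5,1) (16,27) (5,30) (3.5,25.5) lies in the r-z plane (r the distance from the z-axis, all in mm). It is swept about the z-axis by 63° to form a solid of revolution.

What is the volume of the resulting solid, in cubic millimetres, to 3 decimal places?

Profile (r,z), 5 vertices: (1,6.5) (14.5,1) (16,27) (5,30) (3.5,25.5)
edge 0: (1,6.5)→(14.5,1)  cross = 1·1 − 14.5·6.5 = -93.2500; (r_i+r_j)·cross = 15.5·-93.2500 = -1445.3750
edge 1: (14.5,1)→(16,27)  cross = 14.5·27 − 16·1 = 375.5000; (r_i+r_j)·cross = 30.5·375.5000 = 11452.7500
edge 2: (16,27)→(5,30)  cross = 16·30 − 5·27 = 345.0000; (r_i+r_j)·cross = 21·345.0000 = 7245.0000
edge 3: (5,30)→(3.5,25.5)  cross = 5·25.5 − 3.5·30 = 22.5000; (r_i+r_j)·cross = 8.5·22.5000 = 191.2500
edge 4: (3.5,25.5)→(1,6.5)  cross = 3.5·6.5 − 1·25.5 = -2.7500; (r_i+r_j)·cross = 4.5·-2.7500 = -12.3750
Σcross = 647.0000 → A = |Σcross|/2 = 323.5000 mm²
Σ(r_i+r_j)·cross = 17431.2500 → first moment M = |Σ|/6 = 2905.2083
R_c = M/A = 2905.2083/323.5000 = 8.9806 mm
θ = 63° = 1.099557 rad
V = θ·R_c·A = 1.099557·8.9806·323.5000 = 3194.443 mm³

Volume = 3194.443 mm³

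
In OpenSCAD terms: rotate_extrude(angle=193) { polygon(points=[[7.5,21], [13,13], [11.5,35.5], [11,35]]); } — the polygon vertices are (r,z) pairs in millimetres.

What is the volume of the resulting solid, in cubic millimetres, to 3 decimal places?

Profile (r,z), 4 vertices: (7.5,21) (13,13) (11.5,35.5) (11,35)
edge 0: (7.5,21)→(13,13)  cross = 7.5·13 − 13·21 = -175.5000; (r_i+r_j)·cross = 20.5·-175.5000 = -3597.7500
edge 1: (13,13)→(11.5,35.5)  cross = 13·35.5 − 11.5·13 = 312.0000; (r_i+r_j)·cross = 24.5·312.0000 = 7644.0000
edge 2: (11.5,35.5)→(11,35)  cross = 11.5·35 − 11·35.5 = 12.0000; (r_i+r_j)·cross = 22.5·12.0000 = 270.0000
edge 3: (11,35)→(7.5,21)  cross = 11·21 − 7.5·35 = -31.5000; (r_i+r_j)·cross = 18.5·-31.5000 = -582.7500
Σcross = 117.0000 → A = |Σcross|/2 = 58.5000 mm²
Σ(r_i+r_j)·cross = 3733.5000 → first moment M = |Σ|/6 = 622.2500
R_c = M/A = 622.2500/58.5000 = 10.6368 mm
θ = 193° = 3.368485 rad
V = θ·R_c·A = 3.368485·10.6368·58.5000 = 2096.040 mm³

Volume = 2096.040 mm³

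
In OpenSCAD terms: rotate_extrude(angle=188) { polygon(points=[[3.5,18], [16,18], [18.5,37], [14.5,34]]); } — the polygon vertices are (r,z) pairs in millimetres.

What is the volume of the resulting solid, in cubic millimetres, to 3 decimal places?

Profile (r,z), 4 vertices: (3.5,18) (16,18) (18.5,37) (14.5,34)
edge 0: (3.5,18)→(16,18)  cross = 3.5·18 − 16·18 = -225.0000; (r_i+r_j)·cross = 19.5·-225.0000 = -4387.5000
edge 1: (16,18)→(18.5,37)  cross = 16·37 − 18.5·18 = 259.0000; (r_i+r_j)·cross = 34.5·259.0000 = 8935.5000
edge 2: (18.5,37)→(14.5,34)  cross = 18.5·34 − 14.5·37 = 92.5000; (r_i+r_j)·cross = 33·92.5000 = 3052.5000
edge 3: (14.5,34)→(3.5,18)  cross = 14.5·18 − 3.5·34 = 142.0000; (r_i+r_j)·cross = 18·142.0000 = 2556.0000
Σcross = 268.5000 → A = |Σcross|/2 = 134.2500 mm²
Σ(r_i+r_j)·cross = 10156.5000 → first moment M = |Σ|/6 = 1692.7500
R_c = M/A = 1692.7500/134.2500 = 12.6089 mm
θ = 188° = 3.281219 rad
V = θ·R_c·A = 3.281219·12.6089·134.2500 = 5554.283 mm³

Volume = 5554.283 mm³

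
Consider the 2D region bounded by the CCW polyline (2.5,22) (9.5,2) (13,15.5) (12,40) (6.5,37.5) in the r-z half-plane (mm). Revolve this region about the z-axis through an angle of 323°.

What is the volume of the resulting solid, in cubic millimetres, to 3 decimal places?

Profile (r,z), 5 vertices: (2.5,22) (9.5,2) (13,15.5) (12,40) (6.5,37.5)
edge 0: (2.5,22)→(9.5,2)  cross = 2.5·2 − 9.5·22 = -204.0000; (r_i+r_j)·cross = 12·-204.0000 = -2448.0000
edge 1: (9.5,2)→(13,15.5)  cross = 9.5·15.5 − 13·2 = 121.2500; (r_i+r_j)·cross = 22.5·121.2500 = 2728.1250
edge 2: (13,15.5)→(12,40)  cross = 13·40 − 12·15.5 = 334.0000; (r_i+r_j)·cross = 25·334.0000 = 8350.0000
edge 3: (12,40)→(6.5,37.5)  cross = 12·37.5 − 6.5·40 = 190.0000; (r_i+r_j)·cross = 18.5·190.0000 = 3515.0000
edge 4: (6.5,37.5)→(2.5,22)  cross = 6.5·22 − 2.5·37.5 = 49.2500; (r_i+r_j)·cross = 9·49.2500 = 443.2500
Σcross = 490.5000 → A = |Σcross|/2 = 245.2500 mm²
Σ(r_i+r_j)·cross = 12588.3750 → first moment M = |Σ|/6 = 2098.0625
R_c = M/A = 2098.0625/245.2500 = 8.5548 mm
θ = 323° = 5.637413 rad
V = θ·R_c·A = 5.637413·8.5548·245.2500 = 11827.646 mm³

Volume = 11827.646 mm³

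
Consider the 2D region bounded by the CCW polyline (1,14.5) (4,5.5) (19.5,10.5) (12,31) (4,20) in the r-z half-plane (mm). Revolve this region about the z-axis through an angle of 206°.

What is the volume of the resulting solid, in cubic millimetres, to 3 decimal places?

Profile (r,z), 5 vertices: (1,14.5) (4,5.5) (19.5,10.5) (12,31) (4,20)
edge 0: (1,14.5)→(4,5.5)  cross = 1·5.5 − 4·14.5 = -52.5000; (r_i+r_j)·cross = 5·-52.5000 = -262.5000
edge 1: (4,5.5)→(19.5,10.5)  cross = 4·10.5 − 19.5·5.5 = -65.2500; (r_i+r_j)·cross = 23.5·-65.2500 = -1533.3750
edge 2: (19.5,10.5)→(12,31)  cross = 19.5·31 − 12·10.5 = 478.5000; (r_i+r_j)·cross = 31.5·478.5000 = 15072.7500
edge 3: (12,31)→(4,20)  cross = 12·20 − 4·31 = 116.0000; (r_i+r_j)·cross = 16·116.0000 = 1856.0000
edge 4: (4,20)→(1,14.5)  cross = 4·14.5 − 1·20 = 38.0000; (r_i+r_j)·cross = 5·38.0000 = 190.0000
Σcross = 514.7500 → A = |Σcross|/2 = 257.3750 mm²
Σ(r_i+r_j)·cross = 15322.8750 → first moment M = |Σ|/6 = 2553.8125
R_c = M/A = 2553.8125/257.3750 = 9.9225 mm
θ = 206° = 3.595378 rad
V = θ·R_c·A = 3.595378·9.9225·257.3750 = 9181.922 mm³

Volume = 9181.922 mm³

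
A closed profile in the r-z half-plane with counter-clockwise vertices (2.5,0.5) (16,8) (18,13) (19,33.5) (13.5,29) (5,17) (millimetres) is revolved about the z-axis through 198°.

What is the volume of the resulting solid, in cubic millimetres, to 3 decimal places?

Profile (r,z), 6 vertices: (2.5,0.5) (16,8) (18,13) (19,33.5) (13.5,29) (5,17)
edge 0: (2.5,0.5)→(16,8)  cross = 2.5·8 − 16·0.5 = 12.0000; (r_i+r_j)·cross = 18.5·12.0000 = 222.0000
edge 1: (16,8)→(18,13)  cross = 16·13 − 18·8 = 64.0000; (r_i+r_j)·cross = 34·64.0000 = 2176.0000
edge 2: (18,13)→(19,33.5)  cross = 18·33.5 − 19·13 = 356.0000; (r_i+r_j)·cross = 37·356.0000 = 13172.0000
edge 3: (19,33.5)→(13.5,29)  cross = 19·29 − 13.5·33.5 = 98.7500; (r_i+r_j)·cross = 32.5·98.7500 = 3209.3750
edge 4: (13.5,29)→(5,17)  cross = 13.5·17 − 5·29 = 84.5000; (r_i+r_j)·cross = 18.5·84.5000 = 1563.2500
edge 5: (5,17)→(2.5,0.5)  cross = 5·0.5 − 2.5·17 = -40.0000; (r_i+r_j)·cross = 7.5·-40.0000 = -300.0000
Σcross = 575.2500 → A = |Σcross|/2 = 287.6250 mm²
Σ(r_i+r_j)·cross = 20042.6250 → first moment M = |Σ|/6 = 3340.4375
R_c = M/A = 3340.4375/287.6250 = 11.6139 mm
θ = 198° = 3.455752 rad
V = θ·R_c·A = 3.455752·11.6139·287.6250 = 11543.723 mm³

Volume = 11543.723 mm³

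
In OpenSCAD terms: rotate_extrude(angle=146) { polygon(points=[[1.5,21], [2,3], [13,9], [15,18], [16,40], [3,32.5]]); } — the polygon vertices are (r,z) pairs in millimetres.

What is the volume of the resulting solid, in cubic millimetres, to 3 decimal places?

Volume = 8350.335 mm³

Profile (r,z), 6 vertices: (1.5,21) (2,3) (13,9) (15,18) (16,40) (3,32.5)
edge 0: (1.5,21)→(2,3)  cross = 1.5·3 − 2·21 = -37.5000; (r_i+r_j)·cross = 3.5·-37.5000 = -131.2500
edge 1: (2,3)→(13,9)  cross = 2·9 − 13·3 = -21.0000; (r_i+r_j)·cross = 15·-21.0000 = -315.0000
edge 2: (13,9)→(15,18)  cross = 13·18 − 15·9 = 99.0000; (r_i+r_j)·cross = 28·99.0000 = 2772.0000
edge 3: (15,18)→(16,40)  cross = 15·40 − 16·18 = 312.0000; (r_i+r_j)·cross = 31·312.0000 = 9672.0000
edge 4: (16,40)→(3,32.5)  cross = 16·32.5 − 3·40 = 400.0000; (r_i+r_j)·cross = 19·400.0000 = 7600.0000
edge 5: (3,32.5)→(1.5,21)  cross = 3·21 − 1.5·32.5 = 14.2500; (r_i+r_j)·cross = 4.5·14.2500 = 64.1250
Σcross = 766.7500 → A = |Σcross|/2 = 383.3750 mm²
Σ(r_i+r_j)·cross = 19661.8750 → first moment M = |Σ|/6 = 3276.9792
R_c = M/A = 3276.9792/383.3750 = 8.5477 mm
θ = 146° = 2.548181 rad
V = θ·R_c·A = 2.548181·8.5477·383.3750 = 8350.335 mm³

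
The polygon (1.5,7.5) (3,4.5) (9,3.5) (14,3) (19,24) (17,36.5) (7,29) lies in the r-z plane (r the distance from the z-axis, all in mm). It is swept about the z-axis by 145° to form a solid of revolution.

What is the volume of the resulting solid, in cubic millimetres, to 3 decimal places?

Profile (r,z), 7 vertices: (1.5,7.5) (3,4.5) (9,3.5) (14,3) (19,24) (17,36.5) (7,29)
edge 0: (1.5,7.5)→(3,4.5)  cross = 1.5·4.5 − 3·7.5 = -15.7500; (r_i+r_j)·cross = 4.5·-15.7500 = -70.8750
edge 1: (3,4.5)→(9,3.5)  cross = 3·3.5 − 9·4.5 = -30.0000; (r_i+r_j)·cross = 12·-30.0000 = -360.0000
edge 2: (9,3.5)→(14,3)  cross = 9·3 − 14·3.5 = -22.0000; (r_i+r_j)·cross = 23·-22.0000 = -506.0000
edge 3: (14,3)→(19,24)  cross = 14·24 − 19·3 = 279.0000; (r_i+r_j)·cross = 33·279.0000 = 9207.0000
edge 4: (19,24)→(17,36.5)  cross = 19·36.5 − 17·24 = 285.5000; (r_i+r_j)·cross = 36·285.5000 = 10278.0000
edge 5: (17,36.5)→(7,29)  cross = 17·29 − 7·36.5 = 237.5000; (r_i+r_j)·cross = 24·237.5000 = 5700.0000
edge 6: (7,29)→(1.5,7.5)  cross = 7·7.5 − 1.5·29 = 9.0000; (r_i+r_j)·cross = 8.5·9.0000 = 76.5000
Σcross = 743.2500 → A = |Σcross|/2 = 371.6250 mm²
Σ(r_i+r_j)·cross = 24324.6250 → first moment M = |Σ|/6 = 4054.1042
R_c = M/A = 4054.1042/371.6250 = 10.9091 mm
θ = 145° = 2.530727 rad
V = θ·R_c·A = 2.530727·10.9091·371.6250 = 10259.833 mm³

Volume = 10259.833 mm³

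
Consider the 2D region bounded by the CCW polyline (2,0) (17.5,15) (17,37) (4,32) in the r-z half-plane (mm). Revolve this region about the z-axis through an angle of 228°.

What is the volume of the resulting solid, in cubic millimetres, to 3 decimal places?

Profile (r,z), 4 vertices: (2,0) (17.5,15) (17,37) (4,32)
edge 0: (2,0)→(17.5,15)  cross = 2·15 − 17.5·0 = 30.0000; (r_i+r_j)·cross = 19.5·30.0000 = 585.0000
edge 1: (17.5,15)→(17,37)  cross = 17.5·37 − 17·15 = 392.5000; (r_i+r_j)·cross = 34.5·392.5000 = 13541.2500
edge 2: (17,37)→(4,32)  cross = 17·32 − 4·37 = 396.0000; (r_i+r_j)·cross = 21·396.0000 = 8316.0000
edge 3: (4,32)→(2,0)  cross = 4·0 − 2·32 = -64.0000; (r_i+r_j)·cross = 6·-64.0000 = -384.0000
Σcross = 754.5000 → A = |Σcross|/2 = 377.2500 mm²
Σ(r_i+r_j)·cross = 22058.2500 → first moment M = |Σ|/6 = 3676.3750
R_c = M/A = 3676.3750/377.2500 = 9.7452 mm
θ = 228° = 3.979351 rad
V = θ·R_c·A = 3.979351·9.7452·377.2500 = 14629.585 mm³

Volume = 14629.585 mm³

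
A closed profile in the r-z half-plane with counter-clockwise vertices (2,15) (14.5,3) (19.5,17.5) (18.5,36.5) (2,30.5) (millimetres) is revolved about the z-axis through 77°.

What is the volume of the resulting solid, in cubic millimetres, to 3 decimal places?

Volume = 6235.572 mm³

Profile (r,z), 5 vertices: (2,15) (14.5,3) (19.5,17.5) (18.5,36.5) (2,30.5)
edge 0: (2,15)→(14.5,3)  cross = 2·3 − 14.5·15 = -211.5000; (r_i+r_j)·cross = 16.5·-211.5000 = -3489.7500
edge 1: (14.5,3)→(19.5,17.5)  cross = 14.5·17.5 − 19.5·3 = 195.2500; (r_i+r_j)·cross = 34·195.2500 = 6638.5000
edge 2: (19.5,17.5)→(18.5,36.5)  cross = 19.5·36.5 − 18.5·17.5 = 388.0000; (r_i+r_j)·cross = 38·388.0000 = 14744.0000
edge 3: (18.5,36.5)→(2,30.5)  cross = 18.5·30.5 − 2·36.5 = 491.2500; (r_i+r_j)·cross = 20.5·491.2500 = 10070.6250
edge 4: (2,30.5)→(2,15)  cross = 2·15 − 2·30.5 = -31.0000; (r_i+r_j)·cross = 4·-31.0000 = -124.0000
Σcross = 832.0000 → A = |Σcross|/2 = 416.0000 mm²
Σ(r_i+r_j)·cross = 27839.3750 → first moment M = |Σ|/6 = 4639.8958
R_c = M/A = 4639.8958/416.0000 = 11.1536 mm
θ = 77° = 1.343904 rad
V = θ·R_c·A = 1.343904·11.1536·416.0000 = 6235.572 mm³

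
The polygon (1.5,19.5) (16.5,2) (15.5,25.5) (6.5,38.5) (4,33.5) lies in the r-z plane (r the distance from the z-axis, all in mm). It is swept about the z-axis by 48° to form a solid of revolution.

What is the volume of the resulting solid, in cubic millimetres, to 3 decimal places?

Profile (r,z), 5 vertices: (1.5,19.5) (16.5,2) (15.5,25.5) (6.5,38.5) (4,33.5)
edge 0: (1.5,19.5)→(16.5,2)  cross = 1.5·2 − 16.5·19.5 = -318.7500; (r_i+r_j)·cross = 18·-318.7500 = -5737.5000
edge 1: (16.5,2)→(15.5,25.5)  cross = 16.5·25.5 − 15.5·2 = 389.7500; (r_i+r_j)·cross = 32·389.7500 = 12472.0000
edge 2: (15.5,25.5)→(6.5,38.5)  cross = 15.5·38.5 − 6.5·25.5 = 431.0000; (r_i+r_j)·cross = 22·431.0000 = 9482.0000
edge 3: (6.5,38.5)→(4,33.5)  cross = 6.5·33.5 − 4·38.5 = 63.7500; (r_i+r_j)·cross = 10.5·63.7500 = 669.3750
edge 4: (4,33.5)→(1.5,19.5)  cross = 4·19.5 − 1.5·33.5 = 27.7500; (r_i+r_j)·cross = 5.5·27.7500 = 152.6250
Σcross = 593.5000 → A = |Σcross|/2 = 296.7500 mm²
Σ(r_i+r_j)·cross = 17038.5000 → first moment M = |Σ|/6 = 2839.7500
R_c = M/A = 2839.7500/296.7500 = 9.5695 mm
θ = 48° = 0.837758 rad
V = θ·R_c·A = 0.837758·9.5695·296.7500 = 2379.023 mm³

Volume = 2379.023 mm³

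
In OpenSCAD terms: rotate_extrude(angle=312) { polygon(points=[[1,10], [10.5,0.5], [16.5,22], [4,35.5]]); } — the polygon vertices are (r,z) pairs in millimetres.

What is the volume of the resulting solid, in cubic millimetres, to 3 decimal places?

Volume = 13648.850 mm³

Profile (r,z), 4 vertices: (1,10) (10.5,0.5) (16.5,22) (4,35.5)
edge 0: (1,10)→(10.5,0.5)  cross = 1·0.5 − 10.5·10 = -104.5000; (r_i+r_j)·cross = 11.5·-104.5000 = -1201.7500
edge 1: (10.5,0.5)→(16.5,22)  cross = 10.5·22 − 16.5·0.5 = 222.7500; (r_i+r_j)·cross = 27·222.7500 = 6014.2500
edge 2: (16.5,22)→(4,35.5)  cross = 16.5·35.5 − 4·22 = 497.7500; (r_i+r_j)·cross = 20.5·497.7500 = 10203.8750
edge 3: (4,35.5)→(1,10)  cross = 4·10 − 1·35.5 = 4.5000; (r_i+r_j)·cross = 5·4.5000 = 22.5000
Σcross = 620.5000 → A = |Σcross|/2 = 310.2500 mm²
Σ(r_i+r_j)·cross = 15038.8750 → first moment M = |Σ|/6 = 2506.4792
R_c = M/A = 2506.4792/310.2500 = 8.0789 mm
θ = 312° = 5.445427 rad
V = θ·R_c·A = 5.445427·8.0789·310.2500 = 13648.850 mm³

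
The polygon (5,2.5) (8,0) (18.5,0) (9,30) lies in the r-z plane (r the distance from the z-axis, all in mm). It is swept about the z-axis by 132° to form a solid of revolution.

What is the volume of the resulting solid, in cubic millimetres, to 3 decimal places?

Profile (r,z), 4 vertices: (5,2.5) (8,0) (18.5,0) (9,30)
edge 0: (5,2.5)→(8,0)  cross = 5·0 − 8·2.5 = -20.0000; (r_i+r_j)·cross = 13·-20.0000 = -260.0000
edge 1: (8,0)→(18.5,0)  cross = 8·0 − 18.5·0 = 0.0000; (r_i+r_j)·cross = 26.5·0.0000 = 0.0000
edge 2: (18.5,0)→(9,30)  cross = 18.5·30 − 9·0 = 555.0000; (r_i+r_j)·cross = 27.5·555.0000 = 15262.5000
edge 3: (9,30)→(5,2.5)  cross = 9·2.5 − 5·30 = -127.5000; (r_i+r_j)·cross = 14·-127.5000 = -1785.0000
Σcross = 407.5000 → A = |Σcross|/2 = 203.7500 mm²
Σ(r_i+r_j)·cross = 13217.5000 → first moment M = |Σ|/6 = 2202.9167
R_c = M/A = 2202.9167/203.7500 = 10.8119 mm
θ = 132° = 2.303835 rad
V = θ·R_c·A = 2.303835·10.8119·203.7500 = 5075.156 mm³

Volume = 5075.156 mm³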